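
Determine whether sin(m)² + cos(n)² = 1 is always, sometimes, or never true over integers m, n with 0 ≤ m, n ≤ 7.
It holds at (m, n) = (5, 5) (both sides equal 1), but fails at (m, n) = (5, 2) (LHS = cos(2)² + sin(5)² ≈ 1.093, RHS = 1).

Answer: Sometimes true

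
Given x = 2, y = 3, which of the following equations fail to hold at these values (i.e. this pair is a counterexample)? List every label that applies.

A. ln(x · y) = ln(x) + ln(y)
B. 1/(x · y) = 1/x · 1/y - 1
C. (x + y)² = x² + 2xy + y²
B

Evaluating each claim at the given values:
A. LHS = ln(6) ≈ 1.792, RHS = ln(2) + ln(3) ≈ 1.792 → holds here (LHS = RHS)
B. LHS = 1/6, RHS = -5/6 → fails here (LHS ≠ RHS)
C. LHS = 25, RHS = 25 → holds here (LHS = RHS)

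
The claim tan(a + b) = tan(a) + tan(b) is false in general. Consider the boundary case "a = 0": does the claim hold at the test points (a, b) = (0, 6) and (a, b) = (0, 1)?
Yes, holds at both test points

At (0, 6): LHS = tan(6) ≈ -0.291, RHS = tan(6) ≈ -0.291 → equal
At (0, 1): LHS = tan(1) ≈ 1.557, RHS = tan(1) ≈ 1.557 → equal

So the claim does hold at both of these boundary points, even though it is not an identity.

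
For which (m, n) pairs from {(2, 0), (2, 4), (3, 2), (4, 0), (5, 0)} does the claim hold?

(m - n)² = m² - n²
(2, 0), (4, 0), (5, 0)

Testing each pair:
(2, 0): LHS = 4, RHS = 4 → holds
(2, 4): LHS = 4, RHS = -12 → fails
(3, 2): LHS = 1, RHS = 5 → fails
(4, 0): LHS = 16, RHS = 16 → holds
(5, 0): LHS = 25, RHS = 25 → holds

3 of 5 pairs satisfy the claim.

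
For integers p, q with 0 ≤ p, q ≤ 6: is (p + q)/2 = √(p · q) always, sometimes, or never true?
Sometimes true

It holds at (p, q) = (3, 3) (both sides equal 3), but fails at (p, q) = (6, 3) (LHS = 9/2, RHS = 3·√(2) ≈ 4.243).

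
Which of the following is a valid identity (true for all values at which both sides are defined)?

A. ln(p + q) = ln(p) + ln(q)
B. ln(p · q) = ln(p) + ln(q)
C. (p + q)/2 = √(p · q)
B

A: fails at (3, 4) — LHS = ln(7) ≈ 1.946, RHS = ln(3) + ln(4) ≈ 2.485.
B: holds — e.g. at (1, 3), both sides equal ln(3) ≈ 1.099.
C: fails at (3, 4) — LHS = 7/2, RHS = 2·√(3) ≈ 3.464.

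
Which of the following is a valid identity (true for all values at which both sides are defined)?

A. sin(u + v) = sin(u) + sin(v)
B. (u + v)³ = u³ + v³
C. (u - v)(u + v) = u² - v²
C

A: fails at (3, 4) — LHS = sin(7) ≈ 0.657, RHS = sin(4) + sin(3) ≈ -0.6157.
B: fails at (4, 5) — LHS = 729, RHS = 189.
C: holds — e.g. at (4, 4), both sides equal 0.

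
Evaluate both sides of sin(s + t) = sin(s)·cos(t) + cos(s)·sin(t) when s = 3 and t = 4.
LHS = sin(3 + 4) = sin(7) ≈ 0.657
RHS = sin(3)·cos(4) + cos(3)·sin(4) = sin(3)·cos(4) + sin(4)·cos(3) ≈ 0.657

LHS = RHS: the two sides agree.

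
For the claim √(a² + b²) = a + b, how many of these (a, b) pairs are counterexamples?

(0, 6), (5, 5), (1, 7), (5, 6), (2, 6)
4

Testing each pair:
(0, 6): LHS = 6, RHS = 6 → satisfies claim
(5, 5): LHS = 5·√(2) ≈ 7.071, RHS = 10 → counterexample
(1, 7): LHS = 5·√(2) ≈ 7.071, RHS = 8 → counterexample
(5, 6): LHS = √(61) ≈ 7.81, RHS = 11 → counterexample
(2, 6): LHS = 2·√(10) ≈ 6.325, RHS = 8 → counterexample

That makes 4 counterexamples.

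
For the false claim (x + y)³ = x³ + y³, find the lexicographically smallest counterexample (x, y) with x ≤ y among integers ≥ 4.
(x, y) = (4, 4)

Substituting (4, 4) into the claim:
LHS = (4 + 4)³ = 512
RHS = 4³ + 4³ = 128

Since LHS ≠ RHS, this pair disproves the claim, and no lexicographically smaller pair (x ≤ y, integers ≥ 4) does.

For instance (11, 11) is also a counterexample (LHS = 10648, RHS = 2662), but it's lexicographically larger.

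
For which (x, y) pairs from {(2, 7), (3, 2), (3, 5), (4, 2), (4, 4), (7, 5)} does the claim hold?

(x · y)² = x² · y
None

Testing each pair:
(2, 7): LHS = 196, RHS = 28 → fails
(3, 2): LHS = 36, RHS = 18 → fails
(3, 5): LHS = 225, RHS = 45 → fails
(4, 2): LHS = 64, RHS = 32 → fails
(4, 4): LHS = 256, RHS = 64 → fails
(7, 5): LHS = 1225, RHS = 245 → fails

No pair satisfies the claim.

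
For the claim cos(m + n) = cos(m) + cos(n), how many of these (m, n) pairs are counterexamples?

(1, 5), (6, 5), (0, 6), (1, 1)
Testing each pair:
(1, 5): LHS = cos(6) ≈ 0.9602, RHS = cos(5) + cos(1) ≈ 0.824 → counterexample
(6, 5): LHS = cos(11) ≈ 0.004426, RHS = cos(5) + cos(6) ≈ 1.244 → counterexample
(0, 6): LHS = cos(6) ≈ 0.9602, RHS = cos(6) + 1 ≈ 1.96 → counterexample
(1, 1): LHS = cos(2) ≈ -0.4161, RHS = 2·cos(1) ≈ 1.081 → counterexample

That makes 4 counterexamples.

Answer: 4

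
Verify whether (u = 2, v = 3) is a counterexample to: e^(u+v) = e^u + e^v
Substituting u = 2, v = 3:
LHS = e^(2+3) = e^5 ≈ 148.4
RHS = e^2 + e^3 ≈ 27.47

Since LHS ≠ RHS, this pair disproves the claim.

Answer: Yes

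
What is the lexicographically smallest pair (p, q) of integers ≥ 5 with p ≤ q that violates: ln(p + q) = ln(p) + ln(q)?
(p, q) = (5, 5)

Substituting (5, 5) into the claim:
LHS = ln(5 + 5) = ln(10) ≈ 2.303
RHS = ln(5) + ln(5) = 2·ln(5) ≈ 3.219

Since LHS ≠ RHS, this pair disproves the claim, and no lexicographically smaller pair (p ≤ q, integers ≥ 5) does.

For instance (9, 12) is also a counterexample (LHS = ln(21) ≈ 3.045, RHS = ln(9) + ln(12) ≈ 4.682), but it's lexicographically larger.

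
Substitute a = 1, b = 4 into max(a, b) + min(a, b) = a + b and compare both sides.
LHS = max(1, 4) + min(1, 4) = 5
RHS = 1 + 4 = 5

LHS = RHS: the two sides agree.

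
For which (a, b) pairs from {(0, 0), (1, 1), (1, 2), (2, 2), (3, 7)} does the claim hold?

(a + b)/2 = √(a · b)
(0, 0), (1, 1), (2, 2)

Testing each pair:
(0, 0): LHS = 0, RHS = 0 → holds
(1, 1): LHS = 1, RHS = 1 → holds
(1, 2): LHS = 3/2, RHS = √(2) ≈ 1.414 → fails
(2, 2): LHS = 2, RHS = 2 → holds
(3, 7): LHS = 5, RHS = √(21) ≈ 4.583 → fails

3 of 5 pairs satisfy the claim.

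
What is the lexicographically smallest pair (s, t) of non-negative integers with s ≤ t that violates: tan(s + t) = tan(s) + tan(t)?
Substituting (1, 1) into the claim:
LHS = tan(1 + 1) = tan(2) ≈ -2.185
RHS = tan(1) + tan(1) = 2·tan(1) ≈ 3.115

Since LHS ≠ RHS, this pair disproves the claim, and no lexicographically smaller pair (s ≤ t, non-negative integers) does.

For instance (2, 4) is also a counterexample (LHS = tan(6) ≈ -0.291, RHS = tan(2) + tan(4) ≈ -1.027), but it's lexicographically larger.

Answer: (s, t) = (1, 1)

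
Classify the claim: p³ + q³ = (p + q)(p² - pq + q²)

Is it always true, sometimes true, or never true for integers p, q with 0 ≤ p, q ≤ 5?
The identity holds for every pair in the range. For instance at (p, q) = (2, 1): both sides equal 9.

Answer: Always true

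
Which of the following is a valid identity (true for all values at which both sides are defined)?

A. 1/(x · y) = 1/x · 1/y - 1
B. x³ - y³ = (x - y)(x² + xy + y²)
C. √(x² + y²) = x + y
A: fails at (3, 5) — LHS = 1/15, RHS = -14/15.
B: holds — e.g. at (4, 6), both sides equal -152.
C: fails at (1, 5) — LHS = √(26) ≈ 5.099, RHS = 6.

Answer: B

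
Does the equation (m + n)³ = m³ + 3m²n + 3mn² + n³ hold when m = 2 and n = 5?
Substituting m = 2, n = 5:

LHS = (2 + 5)³ = 343
RHS = 2³ + 3·2²·5 + 3·2·5² + 5³ = 343

LHS = RHS, so the equation holds at this point.

Answer: Holds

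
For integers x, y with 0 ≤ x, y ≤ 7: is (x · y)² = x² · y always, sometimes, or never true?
Sometimes true

It holds at (x, y) = (5, 1) (both sides equal 25), but fails at (x, y) = (7, 6) (LHS = 1764, RHS = 294).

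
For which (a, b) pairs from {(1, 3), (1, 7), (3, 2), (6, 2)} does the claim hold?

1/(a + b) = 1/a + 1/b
None

Testing each pair:
(1, 3): LHS = 1/4, RHS = 4/3 → fails
(1, 7): LHS = 1/8, RHS = 8/7 → fails
(3, 2): LHS = 1/5, RHS = 5/6 → fails
(6, 2): LHS = 1/8, RHS = 2/3 → fails

No pair satisfies the claim.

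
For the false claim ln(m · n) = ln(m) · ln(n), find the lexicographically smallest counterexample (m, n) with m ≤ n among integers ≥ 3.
Substituting (3, 3) into the claim:
LHS = ln(3 · 3) = ln(9) ≈ 2.197
RHS = ln(3) · ln(3) = ln(3)² ≈ 1.207

Since LHS ≠ RHS, this pair disproves the claim, and no lexicographically smaller pair (m ≤ n, integers ≥ 3) does.

For instance (3, 8) is also a counterexample (LHS = ln(24) ≈ 3.178, RHS = ln(3)·ln(8) ≈ 2.285), but it's lexicographically larger.

Answer: (m, n) = (3, 3)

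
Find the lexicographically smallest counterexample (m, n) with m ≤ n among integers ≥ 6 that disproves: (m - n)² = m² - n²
(m, n) = (6, 7)

Substituting (6, 7) into the claim:
LHS = (6 - 7)² = 1
RHS = 6² - 7² = -13

Since LHS ≠ RHS, this pair disproves the claim, and no lexicographically smaller pair (m ≤ n, integers ≥ 6) does.

For instance (7, 11) is also a counterexample (LHS = 16, RHS = -72), but it's lexicographically larger.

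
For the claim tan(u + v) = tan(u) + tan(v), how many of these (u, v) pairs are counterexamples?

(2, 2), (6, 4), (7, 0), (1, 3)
Testing each pair:
(2, 2): LHS = tan(4) ≈ 1.158, RHS = 2·tan(2) ≈ -4.37 → counterexample
(6, 4): LHS = tan(10) ≈ 0.6484, RHS = tan(6) + tan(4) ≈ 0.8668 → counterexample
(7, 0): LHS = tan(7) ≈ 0.8714, RHS = tan(7) ≈ 0.8714 → satisfies claim
(1, 3): LHS = tan(4) ≈ 1.158, RHS = tan(3) + tan(1) ≈ 1.415 → counterexample

That makes 3 counterexamples.

Answer: 3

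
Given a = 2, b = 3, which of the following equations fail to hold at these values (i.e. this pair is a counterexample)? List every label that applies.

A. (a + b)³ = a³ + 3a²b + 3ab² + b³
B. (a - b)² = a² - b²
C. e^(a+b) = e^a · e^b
Evaluating each claim at the given values:
A. LHS = 125, RHS = 125 → holds here (LHS = RHS)
B. LHS = 1, RHS = -5 → fails here (LHS ≠ RHS)
C. LHS = e^5 ≈ 148.4, RHS = e^5 ≈ 148.4 → holds here (LHS = RHS)

Answer: B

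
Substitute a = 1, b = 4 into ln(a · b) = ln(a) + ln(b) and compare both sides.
LHS = ln(1 · 4) = ln(4) ≈ 1.386
RHS = ln(1) + ln(4) = ln(4) ≈ 1.386

LHS = RHS: the two sides agree.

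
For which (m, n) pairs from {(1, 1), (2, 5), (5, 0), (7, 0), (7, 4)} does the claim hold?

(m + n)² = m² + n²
Testing each pair:
(1, 1): LHS = 4, RHS = 2 → fails
(2, 5): LHS = 49, RHS = 29 → fails
(5, 0): LHS = 25, RHS = 25 → holds
(7, 0): LHS = 49, RHS = 49 → holds
(7, 4): LHS = 121, RHS = 65 → fails

2 of 5 pairs satisfy the claim.

Answer: (5, 0), (7, 0)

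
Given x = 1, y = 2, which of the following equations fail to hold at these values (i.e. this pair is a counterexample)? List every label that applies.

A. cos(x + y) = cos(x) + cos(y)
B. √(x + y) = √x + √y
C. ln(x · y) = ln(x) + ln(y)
A, B

Evaluating each claim at the given values:
A. LHS = cos(3) ≈ -0.99, RHS = cos(2) + cos(1) ≈ 0.1242 → fails here (LHS ≠ RHS)
B. LHS = √(3) ≈ 1.732, RHS = 1 + √(2) ≈ 2.414 → fails here (LHS ≠ RHS)
C. LHS = ln(2) ≈ 0.6931, RHS = ln(2) ≈ 0.6931 → holds here (LHS = RHS)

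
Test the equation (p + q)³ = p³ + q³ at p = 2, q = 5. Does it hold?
Substituting p = 2, q = 5:

LHS = (2 + 5)³ = 343
RHS = 2³ + 5³ = 133

LHS ≠ RHS, so the equation does not hold at this point.

Answer: Fails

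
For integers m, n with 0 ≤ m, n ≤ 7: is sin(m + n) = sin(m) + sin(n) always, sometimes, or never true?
It holds at (m, n) = (1, 0) (both sides equal sin(1) ≈ 0.8415), but fails at (m, n) = (2, 3) (LHS = sin(5) ≈ -0.9589, RHS = sin(3) + sin(2) ≈ 1.05).

Answer: Sometimes true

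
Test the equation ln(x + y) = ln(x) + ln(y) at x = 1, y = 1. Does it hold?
Substituting x = 1, y = 1:

LHS = ln(1 + 1) = ln(2) ≈ 0.6931
RHS = ln(1) + ln(1) = 0

LHS ≠ RHS, so the equation does not hold at this point.

Answer: Fails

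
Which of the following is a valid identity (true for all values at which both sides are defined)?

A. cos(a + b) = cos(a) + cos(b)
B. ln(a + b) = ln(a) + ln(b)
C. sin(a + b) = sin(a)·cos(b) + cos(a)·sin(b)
A: fails at (1, 4) — LHS = cos(5) ≈ 0.2837, RHS = cos(4) + cos(1) ≈ -0.1133.
B: fails at (2, 4) — LHS = ln(6) ≈ 1.792, RHS = ln(2) + ln(4) ≈ 2.079.
C: holds — e.g. at (5, 5), both sides equal sin(10) ≈ -0.544.

Answer: C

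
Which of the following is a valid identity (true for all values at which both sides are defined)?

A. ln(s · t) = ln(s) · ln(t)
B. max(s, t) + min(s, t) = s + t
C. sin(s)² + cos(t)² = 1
A: fails at (2, 5) — LHS = ln(10) ≈ 2.303, RHS = ln(2)·ln(5) ≈ 1.116.
B: holds — e.g. at (1, 1), both sides equal 2.
C: fails at (5, 8) — LHS = cos(8)² + sin(5)² ≈ 0.9407, RHS = 1.

Answer: B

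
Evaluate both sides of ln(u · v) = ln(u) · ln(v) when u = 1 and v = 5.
LHS = ln(1 · 5) = ln(5) ≈ 1.609
RHS = ln(1) · ln(5) = 0

LHS ≠ RHS (they differ by about 1.609), so the equation does not hold here.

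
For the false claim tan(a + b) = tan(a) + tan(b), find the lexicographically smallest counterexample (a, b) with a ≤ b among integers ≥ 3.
Substituting (3, 3) into the claim:
LHS = tan(3 + 3) = tan(6) ≈ -0.291
RHS = tan(3) + tan(3) = 2·tan(3) ≈ -0.2851

Since LHS ≠ RHS, this pair disproves the claim, and no lexicographically smaller pair (a ≤ b, integers ≥ 3) does.

For instance (7, 7) is also a counterexample (LHS = tan(14) ≈ 7.245, RHS = 2·tan(7) ≈ 1.743), but it's lexicographically larger.

Answer: (a, b) = (3, 3)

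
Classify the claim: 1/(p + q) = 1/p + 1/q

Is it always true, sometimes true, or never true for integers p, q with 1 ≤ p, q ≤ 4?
Never true

The claim fails for every pair in the range. For instance at (p, q) = (1, 3): LHS = 1/4, RHS = 4/3.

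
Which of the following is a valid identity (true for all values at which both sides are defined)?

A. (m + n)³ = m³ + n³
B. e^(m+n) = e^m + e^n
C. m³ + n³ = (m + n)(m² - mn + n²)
C

A: fails at (5, 8) — LHS = 2197, RHS = 637.
B: fails at (1, 5) — LHS = e^6 ≈ 403.4, RHS = e + e^5 ≈ 151.1.
C: holds — e.g. at (2, 3), both sides equal 35.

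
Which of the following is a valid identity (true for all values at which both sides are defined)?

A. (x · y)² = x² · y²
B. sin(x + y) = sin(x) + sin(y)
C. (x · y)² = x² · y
A

A: holds — e.g. at (3, 4), both sides equal 144.
B: fails at (3, 7) — LHS = sin(10) ≈ -0.544, RHS = sin(3) + sin(7) ≈ 0.7981.
C: fails at (2, 3) — LHS = 36, RHS = 12.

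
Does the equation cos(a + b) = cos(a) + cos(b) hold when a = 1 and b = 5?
Fails

Substituting a = 1, b = 5:

LHS = cos(1 + 5) = cos(6) ≈ 0.9602
RHS = cos(1) + cos(5) ≈ 0.824

LHS ≠ RHS, so the equation does not hold at this point.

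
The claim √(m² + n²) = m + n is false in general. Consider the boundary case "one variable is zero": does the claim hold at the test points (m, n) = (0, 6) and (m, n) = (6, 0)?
At (0, 6): LHS = 6, RHS = 6 → equal
At (6, 0): LHS = 6, RHS = 6 → equal

So the claim does hold at both of these boundary points, even though it is not an identity.

Answer: Yes, holds at both test points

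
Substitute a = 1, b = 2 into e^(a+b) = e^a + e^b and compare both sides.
LHS = e^(1+2) = e^3 ≈ 20.09
RHS = e^1 + e^2 = e + e^2 ≈ 10.11

LHS ≠ RHS (they differ by about 9.978), so the equation does not hold here.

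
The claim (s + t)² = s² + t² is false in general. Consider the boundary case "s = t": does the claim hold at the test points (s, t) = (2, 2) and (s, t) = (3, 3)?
No, fails at both test points

At (2, 2): LHS = 16 ≠ RHS = 8
At (3, 3): LHS = 36 ≠ RHS = 18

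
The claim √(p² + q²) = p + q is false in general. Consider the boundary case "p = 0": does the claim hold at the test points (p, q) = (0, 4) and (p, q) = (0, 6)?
Yes, holds at both test points

At (0, 4): LHS = 4, RHS = 4 → equal
At (0, 6): LHS = 6, RHS = 6 → equal

So the claim does hold at both of these boundary points, even though it is not an identity.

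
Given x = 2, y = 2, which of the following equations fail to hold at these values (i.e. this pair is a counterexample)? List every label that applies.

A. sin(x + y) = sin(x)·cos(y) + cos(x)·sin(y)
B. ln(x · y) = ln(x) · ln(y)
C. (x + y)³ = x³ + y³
B, C

Evaluating each claim at the given values:
A. LHS = sin(4) ≈ -0.7568, RHS = 2·sin(2)·cos(2) ≈ -0.7568 → holds here (LHS = RHS)
B. LHS = ln(4) ≈ 1.386, RHS = ln(2)² ≈ 0.4805 → fails here (LHS ≠ RHS)
C. LHS = 64, RHS = 16 → fails here (LHS ≠ RHS)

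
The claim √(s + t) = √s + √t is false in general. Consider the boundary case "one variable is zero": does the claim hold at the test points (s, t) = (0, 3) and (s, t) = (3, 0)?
Yes, holds at both test points

At (0, 3): LHS = √(3) ≈ 1.732, RHS = √(3) ≈ 1.732 → equal
At (3, 0): LHS = √(3) ≈ 1.732, RHS = √(3) ≈ 1.732 → equal

So the claim does hold at both of these boundary points, even though it is not an identity.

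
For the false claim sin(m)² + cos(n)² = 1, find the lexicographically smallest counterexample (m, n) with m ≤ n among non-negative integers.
(m, n) = (0, 1)

At (0, 0): both sides equal 1, so it holds there.

Substituting (0, 1) into the claim:
LHS = sin(0)² + cos(1)² = cos(1)² ≈ 0.2919
RHS = 1

Since LHS ≠ RHS, this pair disproves the claim, and no lexicographically smaller pair (m ≤ n, non-negative integers) does.

For instance (0, 5) is also a counterexample (LHS = cos(5)² ≈ 0.08046, RHS = 1), but it's lexicographically larger.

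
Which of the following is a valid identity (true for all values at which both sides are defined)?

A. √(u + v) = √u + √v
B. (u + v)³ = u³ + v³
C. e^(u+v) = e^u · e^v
C

A: fails at (1, 5) — LHS = √(6) ≈ 2.449, RHS = 1 + √(5) ≈ 3.236.
B: fails at (1, 5) — LHS = 216, RHS = 126.
C: holds — e.g. at (2, 2), both sides equal e^4 ≈ 54.6.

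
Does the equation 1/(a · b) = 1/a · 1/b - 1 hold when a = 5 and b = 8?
Substituting a = 5, b = 8:

LHS = 1/(5 · 8) = 1/40
RHS = 1/5 · 1/8 - 1 = -39/40

LHS ≠ RHS, so the equation does not hold at this point.

Answer: Fails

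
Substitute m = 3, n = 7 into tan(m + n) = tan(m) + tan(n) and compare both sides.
LHS = tan(3 + 7) = tan(10) ≈ 0.6484
RHS = tan(3) + tan(7) ≈ 0.7289

LHS ≠ RHS (they differ by about 0.08054), so the equation does not hold here.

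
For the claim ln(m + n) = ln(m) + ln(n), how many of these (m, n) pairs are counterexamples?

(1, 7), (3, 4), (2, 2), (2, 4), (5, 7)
Testing each pair:
(1, 7): LHS = ln(8) ≈ 2.079, RHS = ln(7) ≈ 1.946 → counterexample
(3, 4): LHS = ln(7) ≈ 1.946, RHS = ln(3) + ln(4) ≈ 2.485 → counterexample
(2, 2): LHS = ln(4) ≈ 1.386, RHS = 2·ln(2) ≈ 1.386 → satisfies claim
(2, 4): LHS = ln(6) ≈ 1.792, RHS = ln(2) + ln(4) ≈ 2.079 → counterexample
(5, 7): LHS = ln(12) ≈ 2.485, RHS = ln(5) + ln(7) ≈ 3.555 → counterexample

That makes 4 counterexamples.

Answer: 4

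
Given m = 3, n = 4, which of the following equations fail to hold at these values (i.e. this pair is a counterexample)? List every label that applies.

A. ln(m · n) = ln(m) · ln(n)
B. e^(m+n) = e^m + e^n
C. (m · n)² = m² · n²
A, B

Evaluating each claim at the given values:
A. LHS = ln(12) ≈ 2.485, RHS = ln(3)·ln(4) ≈ 1.523 → fails here (LHS ≠ RHS)
B. LHS = e^7 ≈ 1097, RHS = e^3 + e^4 ≈ 74.68 → fails here (LHS ≠ RHS)
C. LHS = 144, RHS = 144 → holds here (LHS = RHS)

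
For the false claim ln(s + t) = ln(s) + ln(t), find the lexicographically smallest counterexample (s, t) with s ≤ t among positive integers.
Substituting (1, 1) into the claim:
LHS = ln(1 + 1) = ln(2) ≈ 0.6931
RHS = ln(1) + ln(1) = 0

Since LHS ≠ RHS, this pair disproves the claim, and no lexicographically smaller pair (s ≤ t, positive integers) does.

For instance (5, 7) is also a counterexample (LHS = ln(12) ≈ 2.485, RHS = ln(5) + ln(7) ≈ 3.555), but it's lexicographically larger.

Answer: (s, t) = (1, 1)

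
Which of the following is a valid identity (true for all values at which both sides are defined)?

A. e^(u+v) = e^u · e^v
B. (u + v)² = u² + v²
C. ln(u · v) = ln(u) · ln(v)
A

A: holds — e.g. at (2, 5), both sides equal e^7 ≈ 1097.
B: fails at (3, 3) — LHS = 36, RHS = 18.
C: fails at (4, 4) — LHS = ln(16) ≈ 2.773, RHS = ln(4)² ≈ 1.922.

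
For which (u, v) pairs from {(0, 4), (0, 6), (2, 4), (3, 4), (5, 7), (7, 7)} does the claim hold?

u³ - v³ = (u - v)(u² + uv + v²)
All pairs

Testing each pair:
(0, 4): LHS = -64, RHS = -64 → holds
(0, 6): LHS = -216, RHS = -216 → holds
(2, 4): LHS = -56, RHS = -56 → holds
(3, 4): LHS = -37, RHS = -37 → holds
(5, 7): LHS = -218, RHS = -218 → holds
(7, 7): LHS = 0, RHS = 0 → holds

Every pair satisfies the claim.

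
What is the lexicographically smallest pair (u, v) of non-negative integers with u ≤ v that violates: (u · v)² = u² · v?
At (0, 0): both sides equal 0, so it holds there.
At (0, 7): both sides equal 0, so it holds there.

Substituting (1, 2) into the claim:
LHS = (1 · 2)² = 4
RHS = 1² · 2 = 2

Since LHS ≠ RHS, this pair disproves the claim, and no lexicographically smaller pair (u ≤ v, non-negative integers) does.

For instance (2, 7) is also a counterexample (LHS = 196, RHS = 28), but it's lexicographically larger.

Answer: (u, v) = (1, 2)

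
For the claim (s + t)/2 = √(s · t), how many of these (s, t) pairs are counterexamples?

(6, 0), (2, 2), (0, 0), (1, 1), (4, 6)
2

Testing each pair:
(6, 0): LHS = 3, RHS = 0 → counterexample
(2, 2): LHS = 2, RHS = 2 → satisfies claim
(0, 0): LHS = 0, RHS = 0 → satisfies claim
(1, 1): LHS = 1, RHS = 1 → satisfies claim
(4, 6): LHS = 5, RHS = 2·√(6) ≈ 4.899 → counterexample

That makes 2 counterexamples.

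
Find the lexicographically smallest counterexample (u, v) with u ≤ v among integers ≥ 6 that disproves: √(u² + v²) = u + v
(u, v) = (6, 6)

Substituting (6, 6) into the claim:
LHS = √(6² + 6²) = 6·√(2) ≈ 8.485
RHS = 6 + 6 = 12

Since LHS ≠ RHS, this pair disproves the claim, and no lexicographically smaller pair (u ≤ v, integers ≥ 6) does.

For instance (7, 13) is also a counterexample (LHS = √(218) ≈ 14.76, RHS = 20), but it's lexicographically larger.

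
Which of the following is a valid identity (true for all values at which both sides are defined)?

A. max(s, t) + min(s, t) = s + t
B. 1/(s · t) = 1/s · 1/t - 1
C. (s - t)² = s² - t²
A: holds — e.g. at (3, 7), both sides equal 10.
B: fails at (3, 5) — LHS = 1/15, RHS = -14/15.
C: fails at (1, 4) — LHS = 9, RHS = -15.

Answer: A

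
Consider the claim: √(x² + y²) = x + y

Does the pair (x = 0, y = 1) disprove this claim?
No

Substituting x = 0, y = 1:
LHS = √(0² + 1²) = 1
RHS = 0 + 1 = 1

The sides agree, so this pair does not disprove the claim.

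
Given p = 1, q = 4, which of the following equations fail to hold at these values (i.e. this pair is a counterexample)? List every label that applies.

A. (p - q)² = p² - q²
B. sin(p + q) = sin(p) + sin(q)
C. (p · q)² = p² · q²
Evaluating each claim at the given values:
A. LHS = 9, RHS = -15 → fails here (LHS ≠ RHS)
B. LHS = sin(5) ≈ -0.9589, RHS = sin(4) + sin(1) ≈ 0.08467 → fails here (LHS ≠ RHS)
C. LHS = 16, RHS = 16 → holds here (LHS = RHS)

Answer: A, B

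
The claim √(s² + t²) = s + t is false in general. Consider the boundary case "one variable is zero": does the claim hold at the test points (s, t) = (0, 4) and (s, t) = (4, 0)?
Yes, holds at both test points

At (0, 4): LHS = 4, RHS = 4 → equal
At (4, 0): LHS = 4, RHS = 4 → equal

So the claim does hold at both of these boundary points, even though it is not an identity.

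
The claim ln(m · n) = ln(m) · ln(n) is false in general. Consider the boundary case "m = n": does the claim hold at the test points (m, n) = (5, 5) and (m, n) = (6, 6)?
No, fails at both test points

At (5, 5): LHS = ln(25) ≈ 3.219 ≠ RHS = ln(5)² ≈ 2.59
At (6, 6): LHS = ln(36) ≈ 3.584 ≠ RHS = ln(6)² ≈ 3.21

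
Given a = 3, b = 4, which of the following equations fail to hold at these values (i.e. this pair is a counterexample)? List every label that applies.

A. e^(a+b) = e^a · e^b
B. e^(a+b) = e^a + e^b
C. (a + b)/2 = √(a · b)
B, C

Evaluating each claim at the given values:
A. LHS = e^7 ≈ 1097, RHS = e^7 ≈ 1097 → holds here (LHS = RHS)
B. LHS = e^7 ≈ 1097, RHS = e^3 + e^4 ≈ 74.68 → fails here (LHS ≠ RHS)
C. LHS = 7/2, RHS = 2·√(3) ≈ 3.464 → fails here (LHS ≠ RHS)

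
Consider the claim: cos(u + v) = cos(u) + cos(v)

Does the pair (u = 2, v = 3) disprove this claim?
Substituting u = 2, v = 3:
LHS = cos(2 + 3) = cos(5) ≈ 0.2837
RHS = cos(2) + cos(3) ≈ -1.406

Since LHS ≠ RHS, this pair disproves the claim.

Answer: Yes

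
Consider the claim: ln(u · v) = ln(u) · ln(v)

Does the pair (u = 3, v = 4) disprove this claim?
Yes

Substituting u = 3, v = 4:
LHS = ln(3 · 4) = ln(12) ≈ 2.485
RHS = ln(3) · ln(4) ≈ 1.523

Since LHS ≠ RHS, this pair disproves the claim.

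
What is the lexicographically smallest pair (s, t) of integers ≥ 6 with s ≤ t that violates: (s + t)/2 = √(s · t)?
At (6, 6): both sides equal 6, so it holds there.

Substituting (6, 7) into the claim:
LHS = (6 + 7)/2 = 13/2
RHS = √(6 · 7) = √(42) ≈ 6.481

Since LHS ≠ RHS, this pair disproves the claim, and no lexicographically smaller pair (s ≤ t, integers ≥ 6) does.

For instance (6, 9) is also a counterexample (LHS = 15/2, RHS = 3·√(6) ≈ 7.348), but it's lexicographically larger.

Answer: (s, t) = (6, 7)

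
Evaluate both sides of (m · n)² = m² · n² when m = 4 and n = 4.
LHS = (4 · 4)² = 256
RHS = 4² · 4² = 256

LHS = RHS: the two sides agree.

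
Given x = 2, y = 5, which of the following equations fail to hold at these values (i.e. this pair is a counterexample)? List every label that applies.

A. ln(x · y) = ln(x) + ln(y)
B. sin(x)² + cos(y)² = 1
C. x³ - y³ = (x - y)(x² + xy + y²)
Evaluating each claim at the given values:
A. LHS = ln(10) ≈ 2.303, RHS = ln(2) + ln(5) ≈ 2.303 → holds here (LHS = RHS)
B. LHS = cos(5)² + sin(2)² ≈ 0.9073, RHS = 1 → fails here (LHS ≠ RHS)
C. LHS = -117, RHS = -117 → holds here (LHS = RHS)

Answer: B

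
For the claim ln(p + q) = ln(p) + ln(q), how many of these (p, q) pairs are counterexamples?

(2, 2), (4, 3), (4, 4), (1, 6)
3

Testing each pair:
(2, 2): LHS = ln(4) ≈ 1.386, RHS = 2·ln(2) ≈ 1.386 → satisfies claim
(4, 3): LHS = ln(7) ≈ 1.946, RHS = ln(3) + ln(4) ≈ 2.485 → counterexample
(4, 4): LHS = ln(8) ≈ 2.079, RHS = 2·ln(4) ≈ 2.773 → counterexample
(1, 6): LHS = ln(7) ≈ 1.946, RHS = ln(6) ≈ 1.792 → counterexample

That makes 3 counterexamples.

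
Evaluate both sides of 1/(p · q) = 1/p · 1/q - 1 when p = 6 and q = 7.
LHS = 1/(6 · 7) = 1/42
RHS = 1/6 · 1/7 - 1 = -41/42

LHS ≠ RHS, so the equation does not hold here.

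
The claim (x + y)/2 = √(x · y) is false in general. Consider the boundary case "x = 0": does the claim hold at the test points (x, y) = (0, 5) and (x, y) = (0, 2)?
No, fails at both test points

At (0, 5): LHS = 5/2 ≠ RHS = 0
At (0, 2): LHS = 1 ≠ RHS = 0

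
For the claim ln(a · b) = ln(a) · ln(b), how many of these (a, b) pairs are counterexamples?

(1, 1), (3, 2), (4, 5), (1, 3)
3

Testing each pair:
(1, 1): LHS = 0, RHS = 0 → satisfies claim
(3, 2): LHS = ln(6) ≈ 1.792, RHS = ln(2)·ln(3) ≈ 0.7615 → counterexample
(4, 5): LHS = ln(20) ≈ 2.996, RHS = ln(4)·ln(5) ≈ 2.231 → counterexample
(1, 3): LHS = ln(3) ≈ 1.099, RHS = 0 → counterexample

That makes 3 counterexamples.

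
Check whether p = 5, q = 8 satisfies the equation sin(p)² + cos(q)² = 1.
Substituting p = 5, q = 8:

LHS = sin(5)² + cos(8)² ≈ 0.9407
RHS = 1

LHS ≠ RHS, so the equation does not hold at this point.

Answer: Fails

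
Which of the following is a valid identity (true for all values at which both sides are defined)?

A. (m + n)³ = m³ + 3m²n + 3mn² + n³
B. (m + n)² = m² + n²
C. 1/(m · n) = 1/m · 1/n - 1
A: holds — e.g. at (2, 4), both sides equal 216.
B: fails at (1, 1) — LHS = 4, RHS = 2.
C: fails at (1, 5) — LHS = 1/5, RHS = -4/5.

Answer: A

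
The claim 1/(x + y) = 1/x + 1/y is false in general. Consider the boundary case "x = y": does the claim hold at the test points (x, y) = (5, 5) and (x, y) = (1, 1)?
No, fails at both test points

At (5, 5): LHS = 1/10 ≠ RHS = 2/5
At (1, 1): LHS = 1/2 ≠ RHS = 2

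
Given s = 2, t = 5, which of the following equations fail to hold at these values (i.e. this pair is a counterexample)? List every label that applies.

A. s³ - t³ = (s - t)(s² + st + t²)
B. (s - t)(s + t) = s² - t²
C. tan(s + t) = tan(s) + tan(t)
Evaluating each claim at the given values:
A. LHS = -117, RHS = -117 → holds here (LHS = RHS)
B. LHS = -21, RHS = -21 → holds here (LHS = RHS)
C. LHS = tan(7) ≈ 0.8714, RHS = tan(5) + tan(2) ≈ -5.566 → fails here (LHS ≠ RHS)

Answer: C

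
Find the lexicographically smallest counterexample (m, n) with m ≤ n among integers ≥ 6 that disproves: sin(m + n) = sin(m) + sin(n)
Substituting (6, 6) into the claim:
LHS = sin(6 + 6) = sin(12) ≈ -0.5366
RHS = sin(6) + sin(6) = 2·sin(6) ≈ -0.5588

Since LHS ≠ RHS, this pair disproves the claim, and no lexicographically smaller pair (m ≤ n, integers ≥ 6) does.

For instance (12, 12) is also a counterexample (LHS = sin(24) ≈ -0.9056, RHS = 2·sin(12) ≈ -1.073), but it's lexicographically larger.

Answer: (m, n) = (6, 6)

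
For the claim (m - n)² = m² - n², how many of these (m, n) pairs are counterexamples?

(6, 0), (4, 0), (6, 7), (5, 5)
Testing each pair:
(6, 0): LHS = 36, RHS = 36 → satisfies claim
(4, 0): LHS = 16, RHS = 16 → satisfies claim
(6, 7): LHS = 1, RHS = -13 → counterexample
(5, 5): LHS = 0, RHS = 0 → satisfies claim

That makes 1 counterexample.

Answer: 1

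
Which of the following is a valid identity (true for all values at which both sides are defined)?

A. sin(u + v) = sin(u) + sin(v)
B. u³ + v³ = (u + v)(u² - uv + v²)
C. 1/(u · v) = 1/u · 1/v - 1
B

A: fails at (4, 4) — LHS = sin(8) ≈ 0.9894, RHS = 2·sin(4) ≈ -1.514.
B: holds — e.g. at (3, 5), both sides equal 152.
C: fails at (5, 5) — LHS = 1/25, RHS = -24/25.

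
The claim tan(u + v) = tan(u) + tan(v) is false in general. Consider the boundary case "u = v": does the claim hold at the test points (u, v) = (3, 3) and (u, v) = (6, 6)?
No, fails at both test points

At (3, 3): LHS = tan(6) ≈ -0.291 ≠ RHS = 2·tan(3) ≈ -0.2851
At (6, 6): LHS = tan(12) ≈ -0.6359 ≠ RHS = 2·tan(6) ≈ -0.582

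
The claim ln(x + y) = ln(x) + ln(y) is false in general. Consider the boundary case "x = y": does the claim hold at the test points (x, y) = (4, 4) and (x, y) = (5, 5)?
No, fails at both test points

At (4, 4): LHS = ln(8) ≈ 2.079 ≠ RHS = 2·ln(4) ≈ 2.773
At (5, 5): LHS = ln(10) ≈ 2.303 ≠ RHS = 2·ln(5) ≈ 3.219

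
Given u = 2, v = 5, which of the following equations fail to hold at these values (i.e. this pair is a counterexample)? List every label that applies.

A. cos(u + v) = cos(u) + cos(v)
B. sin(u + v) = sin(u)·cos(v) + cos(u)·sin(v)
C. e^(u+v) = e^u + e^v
A, C

Evaluating each claim at the given values:
A. LHS = cos(7) ≈ 0.7539, RHS = cos(2) + cos(5) ≈ -0.1325 → fails here (LHS ≠ RHS)
B. LHS = sin(7) ≈ 0.657, RHS = sin(2)·cos(5) + sin(5)·cos(2) ≈ 0.657 → holds here (LHS = RHS)
C. LHS = e^7 ≈ 1097, RHS = e^2 + e^5 ≈ 155.8 → fails here (LHS ≠ RHS)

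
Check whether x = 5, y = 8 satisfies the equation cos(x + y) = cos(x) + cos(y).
Substituting x = 5, y = 8:

LHS = cos(5 + 8) = cos(13) ≈ 0.9074
RHS = cos(5) + cos(8) ≈ 0.1382

LHS ≠ RHS, so the equation does not hold at this point.

Answer: Fails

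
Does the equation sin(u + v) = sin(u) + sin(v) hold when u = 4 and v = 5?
Fails

Substituting u = 4, v = 5:

LHS = sin(4 + 5) = sin(9) ≈ 0.4121
RHS = sin(4) + sin(5) ≈ -1.716

LHS ≠ RHS, so the equation does not hold at this point.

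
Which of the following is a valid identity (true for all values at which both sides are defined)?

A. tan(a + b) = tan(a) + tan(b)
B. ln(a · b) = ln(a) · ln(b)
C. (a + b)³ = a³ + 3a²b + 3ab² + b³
C

A: fails at (2, 3) — LHS = tan(5) ≈ -3.381, RHS = tan(2) + tan(3) ≈ -2.328.
B: fails at (5, 5) — LHS = ln(25) ≈ 3.219, RHS = ln(5)² ≈ 2.59.
C: holds — e.g. at (1, 3), both sides equal 64.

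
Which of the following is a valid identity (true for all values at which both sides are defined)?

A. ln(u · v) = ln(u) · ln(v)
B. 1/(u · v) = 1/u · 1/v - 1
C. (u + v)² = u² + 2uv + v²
C

A: fails at (1, 4) — LHS = ln(4) ≈ 1.386, RHS = 0.
B: fails at (1, 1) — LHS = 1, RHS = 0.
C: holds — e.g. at (1, 3), both sides equal 16.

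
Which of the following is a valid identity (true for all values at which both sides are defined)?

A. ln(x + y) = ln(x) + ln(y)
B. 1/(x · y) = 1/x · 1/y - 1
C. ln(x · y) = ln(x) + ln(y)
C

A: fails at (1, 4) — LHS = ln(5) ≈ 1.609, RHS = ln(4) ≈ 1.386.
B: fails at (4, 4) — LHS = 1/16, RHS = -15/16.
C: holds — e.g. at (3, 4), both sides equal ln(12) ≈ 2.485.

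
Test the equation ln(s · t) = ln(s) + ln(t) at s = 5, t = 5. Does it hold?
Holds

Substituting s = 5, t = 5:

LHS = ln(5 · 5) = ln(25) ≈ 3.219
RHS = ln(5) + ln(5) = 2·ln(5) ≈ 3.219

LHS = RHS, so the equation holds at this point.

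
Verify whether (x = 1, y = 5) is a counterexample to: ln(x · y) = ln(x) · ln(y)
Substituting x = 1, y = 5:
LHS = ln(1 · 5) = ln(5) ≈ 1.609
RHS = ln(1) · ln(5) = 0

Since LHS ≠ RHS, this pair disproves the claim.

Answer: Yes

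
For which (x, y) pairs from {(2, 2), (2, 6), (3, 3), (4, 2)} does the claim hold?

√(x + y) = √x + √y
Testing each pair:
(2, 2): LHS = 2, RHS = 2·√(2) ≈ 2.828 → fails
(2, 6): LHS = 2·√(2) ≈ 2.828, RHS = √(2) + √(6) ≈ 3.864 → fails
(3, 3): LHS = √(6) ≈ 2.449, RHS = 2·√(3) ≈ 3.464 → fails
(4, 2): LHS = √(6) ≈ 2.449, RHS = √(2) + 2 ≈ 3.414 → fails

No pair satisfies the claim.

Answer: None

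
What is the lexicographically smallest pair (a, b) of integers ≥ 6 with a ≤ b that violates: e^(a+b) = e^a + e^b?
(a, b) = (6, 6)

Substituting (6, 6) into the claim:
LHS = e^(6+6) = e^12 ≈ 162754.8
RHS = e^6 + e^6 = 2·e^6 ≈ 806.9

Since LHS ≠ RHS, this pair disproves the claim, and no lexicographically smaller pair (a ≤ b, integers ≥ 6) does.

For instance (13, 13) is also a counterexample (LHS = e^26 ≈ 195729609428.8, RHS = 2·e^13 ≈ 884826.8), but it's lexicographically larger.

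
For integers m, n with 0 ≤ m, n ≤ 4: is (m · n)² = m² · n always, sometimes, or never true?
Sometimes true

It holds at (m, n) = (0, 0) (both sides equal 0), but fails at (m, n) = (3, 4) (LHS = 144, RHS = 36).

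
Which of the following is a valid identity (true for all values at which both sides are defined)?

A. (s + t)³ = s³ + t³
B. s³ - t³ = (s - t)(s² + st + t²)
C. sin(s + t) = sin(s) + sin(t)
A: fails at (4, 4) — LHS = 512, RHS = 128.
B: holds — e.g. at (3, 4), both sides equal -37.
C: fails at (2, 3) — LHS = sin(5) ≈ -0.9589, RHS = sin(3) + sin(2) ≈ 1.05.

Answer: B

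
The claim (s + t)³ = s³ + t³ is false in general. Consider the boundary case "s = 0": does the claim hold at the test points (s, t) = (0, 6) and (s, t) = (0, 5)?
At (0, 6): LHS = 216, RHS = 216 → equal
At (0, 5): LHS = 125, RHS = 125 → equal

So the claim does hold at both of these boundary points, even though it is not an identity.

Answer: Yes, holds at both test points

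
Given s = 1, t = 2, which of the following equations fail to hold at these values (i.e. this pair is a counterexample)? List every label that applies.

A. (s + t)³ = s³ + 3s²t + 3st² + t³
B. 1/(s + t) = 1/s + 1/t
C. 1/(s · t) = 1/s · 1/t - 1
B, C

Evaluating each claim at the given values:
A. LHS = 27, RHS = 27 → holds here (LHS = RHS)
B. LHS = 1/3, RHS = 3/2 → fails here (LHS ≠ RHS)
C. LHS = 1/2, RHS = -1/2 → fails here (LHS ≠ RHS)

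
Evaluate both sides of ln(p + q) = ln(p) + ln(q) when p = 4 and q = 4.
LHS = ln(4 + 4) = ln(8) ≈ 2.079
RHS = ln(4) + ln(4) = 2·ln(4) ≈ 2.773

LHS ≠ RHS (they differ by about 0.6931), so the equation does not hold here.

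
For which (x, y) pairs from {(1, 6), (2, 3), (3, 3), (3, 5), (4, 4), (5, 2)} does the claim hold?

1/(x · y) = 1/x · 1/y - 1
None

Testing each pair:
(1, 6): LHS = 1/6, RHS = -5/6 → fails
(2, 3): LHS = 1/6, RHS = -5/6 → fails
(3, 3): LHS = 1/9, RHS = -8/9 → fails
(3, 5): LHS = 1/15, RHS = -14/15 → fails
(4, 4): LHS = 1/16, RHS = -15/16 → fails
(5, 2): LHS = 1/10, RHS = -9/10 → fails

No pair satisfies the claim.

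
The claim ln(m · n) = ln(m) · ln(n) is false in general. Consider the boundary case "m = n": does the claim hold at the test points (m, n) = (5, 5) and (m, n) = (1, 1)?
At (5, 5): LHS = ln(25) ≈ 3.219 ≠ RHS = ln(5)² ≈ 2.59
At (1, 1): LHS = 0, RHS = 0 → equal

Answer: Only at (1, 1)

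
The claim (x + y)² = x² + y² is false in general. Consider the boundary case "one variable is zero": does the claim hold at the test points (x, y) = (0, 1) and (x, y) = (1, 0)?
At (0, 1): LHS = 1, RHS = 1 → equal
At (1, 0): LHS = 1, RHS = 1 → equal

So the claim does hold at both of these boundary points, even though it is not an identity.

Answer: Yes, holds at both test points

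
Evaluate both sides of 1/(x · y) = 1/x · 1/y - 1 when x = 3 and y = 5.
LHS = 1/(3 · 5) = 1/15
RHS = 1/3 · 1/5 - 1 = -14/15

LHS ≠ RHS, so the equation does not hold here.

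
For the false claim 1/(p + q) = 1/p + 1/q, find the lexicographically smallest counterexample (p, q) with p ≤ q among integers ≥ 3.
Substituting (3, 3) into the claim:
LHS = 1/(3 + 3) = 1/6
RHS = 1/3 + 1/3 = 2/3

Since LHS ≠ RHS, this pair disproves the claim, and no lexicographically smaller pair (p ≤ q, integers ≥ 3) does.

For instance (8, 8) is also a counterexample (LHS = 1/16, RHS = 1/4), but it's lexicographically larger.

Answer: (p, q) = (3, 3)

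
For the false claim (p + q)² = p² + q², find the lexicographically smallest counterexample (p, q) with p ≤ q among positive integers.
Substituting (1, 1) into the claim:
LHS = (1 + 1)² = 4
RHS = 1² + 1² = 2

Since LHS ≠ RHS, this pair disproves the claim, and no lexicographically smaller pair (p ≤ q, positive integers) does.

For instance (8, 8) is also a counterexample (LHS = 256, RHS = 128), but it's lexicographically larger.

Answer: (p, q) = (1, 1)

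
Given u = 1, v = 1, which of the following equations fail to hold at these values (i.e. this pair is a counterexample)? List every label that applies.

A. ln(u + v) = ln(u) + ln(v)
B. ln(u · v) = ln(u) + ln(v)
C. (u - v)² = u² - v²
Evaluating each claim at the given values:
A. LHS = ln(2) ≈ 0.6931, RHS = 0 → fails here (LHS ≠ RHS)
B. LHS = 0, RHS = 0 → holds here (LHS = RHS)
C. LHS = 0, RHS = 0 → holds here (LHS = RHS)

Answer: A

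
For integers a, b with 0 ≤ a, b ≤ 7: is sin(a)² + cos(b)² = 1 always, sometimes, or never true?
Sometimes true

It holds at (a, b) = (7, 7) (both sides equal 1), but fails at (a, b) = (1, 5) (LHS = cos(5)² + sin(1)² ≈ 0.7885, RHS = 1).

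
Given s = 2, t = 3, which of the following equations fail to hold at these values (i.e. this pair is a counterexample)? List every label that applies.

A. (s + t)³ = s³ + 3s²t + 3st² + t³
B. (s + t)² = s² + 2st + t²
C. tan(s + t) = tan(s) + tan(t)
Evaluating each claim at the given values:
A. LHS = 125, RHS = 125 → holds here (LHS = RHS)
B. LHS = 25, RHS = 25 → holds here (LHS = RHS)
C. LHS = tan(5) ≈ -3.381, RHS = tan(2) + tan(3) ≈ -2.328 → fails here (LHS ≠ RHS)

Answer: C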